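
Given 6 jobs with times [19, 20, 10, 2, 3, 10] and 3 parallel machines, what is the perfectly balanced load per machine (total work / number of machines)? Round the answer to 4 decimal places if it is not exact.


Total processing time = 19 + 20 + 10 + 2 + 3 + 10 = 64
Number of machines = 3
Ideal balanced load = 64 / 3 = 21.3333

21.3333


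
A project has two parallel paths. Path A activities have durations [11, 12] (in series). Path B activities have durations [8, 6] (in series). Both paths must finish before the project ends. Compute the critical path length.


Path A total = 11 + 12 = 23
Path B total = 8 + 6 = 14
Critical path = longest path = max(23, 14) = 23

23


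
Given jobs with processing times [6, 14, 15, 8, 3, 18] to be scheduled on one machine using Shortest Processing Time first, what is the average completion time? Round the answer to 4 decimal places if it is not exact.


Sort jobs by processing time (SPT order): [3, 6, 8, 14, 15, 18]
Compute completion times sequentially:
  Job 1: processing = 3, completes at 3
  Job 2: processing = 6, completes at 9
  Job 3: processing = 8, completes at 17
  Job 4: processing = 14, completes at 31
  Job 5: processing = 15, completes at 46
  Job 6: processing = 18, completes at 64
Sum of completion times = 170
Average completion time = 170/6 = 28.3333

28.3333


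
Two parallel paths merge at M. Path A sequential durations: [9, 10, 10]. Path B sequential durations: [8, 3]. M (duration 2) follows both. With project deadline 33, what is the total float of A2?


Forward pass: ES(A2) = sum of predecessors on chain A = 9
EF = ES + duration = 9 + 10 = 19
Backward pass: LF(M) = deadline = 33; LS(M) = 33 - 2 = 31
LF(A2) = LS(M) - sum(successors on chain A) = 31 - 10 = 21
LS = LF - duration = 21 - 10 = 11
Total float = LS - ES = 11 - 9 = 2

2


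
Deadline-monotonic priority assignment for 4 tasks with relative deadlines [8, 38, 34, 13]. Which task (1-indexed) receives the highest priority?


Sort tasks by relative deadline (ascending):
  Task 1: deadline = 8
  Task 4: deadline = 13
  Task 3: deadline = 34
  Task 2: deadline = 38
Priority order (highest first): [1, 4, 3, 2]
Highest priority task = 1

1


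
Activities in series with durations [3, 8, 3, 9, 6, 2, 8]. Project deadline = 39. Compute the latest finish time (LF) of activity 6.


LF(activity 6) = deadline - sum of successor durations
Successors: activities 7 through 7 with durations [8]
Sum of successor durations = 8
LF = 39 - 8 = 31

31


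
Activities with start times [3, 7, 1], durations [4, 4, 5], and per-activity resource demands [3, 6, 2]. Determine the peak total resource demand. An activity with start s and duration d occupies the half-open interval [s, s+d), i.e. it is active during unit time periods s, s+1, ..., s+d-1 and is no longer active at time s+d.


Each activity i is active on [start_i, start_i + duration_i).
Compute total resource usage per time slot:
  t=0: active resources = [], total = 0
  t=1: active resources = [2], total = 2
  t=2: active resources = [2], total = 2
  t=3: active resources = [3, 2], total = 5
  t=4: active resources = [3, 2], total = 5
  t=5: active resources = [3, 2], total = 5
  t=6: active resources = [3], total = 3
  t=7: active resources = [6], total = 6
  t=8: active resources = [6], total = 6
  t=9: active resources = [6], total = 6
  t=10: active resources = [6], total = 6
Peak resource demand = 6

6


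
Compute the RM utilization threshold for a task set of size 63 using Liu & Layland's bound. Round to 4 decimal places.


Compute 2^(1/63) = 1.0110630845
Subtract 1: 1.0110630845 - 1 = 0.0110630845
Multiply by n: 63 * 0.0110630845 = 0.6969743235
Round to 4 dp: 0.6970

0.6970


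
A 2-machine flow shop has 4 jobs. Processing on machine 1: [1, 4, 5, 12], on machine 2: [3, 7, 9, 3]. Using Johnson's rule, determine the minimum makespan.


Apply Johnson's rule:
  Group 1 (a <= b): [(1, 1, 3), (2, 4, 7), (3, 5, 9)]
  Group 2 (a > b): [(4, 12, 3)]
Optimal job order: [1, 2, 3, 4]
Schedule:
  Job 1: M1 done at 1, M2 done at 4
  Job 2: M1 done at 5, M2 done at 12
  Job 3: M1 done at 10, M2 done at 21
  Job 4: M1 done at 22, M2 done at 25
Makespan = 25

25


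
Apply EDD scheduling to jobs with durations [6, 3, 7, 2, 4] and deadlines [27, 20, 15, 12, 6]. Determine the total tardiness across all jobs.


Sort by due date (EDD order): [(4, 6), (2, 12), (7, 15), (3, 20), (6, 27)]
Compute completion times and tardiness:
  Job 1: p=4, d=6, C=4, tardiness=max(0,4-6)=0
  Job 2: p=2, d=12, C=6, tardiness=max(0,6-12)=0
  Job 3: p=7, d=15, C=13, tardiness=max(0,13-15)=0
  Job 4: p=3, d=20, C=16, tardiness=max(0,16-20)=0
  Job 5: p=6, d=27, C=22, tardiness=max(0,22-27)=0
Total tardiness = 0

0


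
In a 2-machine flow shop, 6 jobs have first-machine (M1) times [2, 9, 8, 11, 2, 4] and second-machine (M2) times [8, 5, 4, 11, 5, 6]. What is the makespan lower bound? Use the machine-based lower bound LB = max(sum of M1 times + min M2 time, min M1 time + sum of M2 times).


LB1 = sum(M1 times) + min(M2 times) = 36 + 4 = 40
LB2 = min(M1 times) + sum(M2 times) = 2 + 39 = 41
Lower bound = max(LB1, LB2) = max(40, 41) = 41

41


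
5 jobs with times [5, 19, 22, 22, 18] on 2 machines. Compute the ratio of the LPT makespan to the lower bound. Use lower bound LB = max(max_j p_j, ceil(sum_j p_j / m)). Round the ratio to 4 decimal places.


LPT order: [22, 22, 19, 18, 5]
Machine loads after assignment: [41, 45]
LPT makespan = 45
Lower bound = max(max_job, ceil(total/2)) = max(22, 43) = 43
Ratio = 45 / 43 = 1.0465

1.0465


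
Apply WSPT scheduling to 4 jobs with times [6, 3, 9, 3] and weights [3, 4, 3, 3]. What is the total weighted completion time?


Compute p/w ratios and sort ascending (WSPT): [(3, 4), (3, 3), (6, 3), (9, 3)]
Compute weighted completion times:
  Job (p=3,w=4): C=3, w*C=4*3=12
  Job (p=3,w=3): C=6, w*C=3*6=18
  Job (p=6,w=3): C=12, w*C=3*12=36
  Job (p=9,w=3): C=21, w*C=3*21=63
Total weighted completion time = 129

129


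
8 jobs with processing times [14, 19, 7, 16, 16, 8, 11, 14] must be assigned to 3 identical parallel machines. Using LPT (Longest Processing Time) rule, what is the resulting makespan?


Sort jobs in decreasing order (LPT): [19, 16, 16, 14, 14, 11, 8, 7]
Assign each job to the least loaded machine:
  Machine 1: jobs [19, 11, 8], load = 38
  Machine 2: jobs [16, 14, 7], load = 37
  Machine 3: jobs [16, 14], load = 30
Makespan = max load = 38

38


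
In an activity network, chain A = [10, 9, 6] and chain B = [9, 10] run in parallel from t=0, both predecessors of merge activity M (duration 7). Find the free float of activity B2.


ES(B2) = sum of predecessors on chain B = 9
EF(B2) = ES + duration = 9 + 10 = 19
Successor of B2 is M. ES(M) = max(sum(A), sum(B)) = max(25, 19) = 25
Free float = ES(successor) - EF(current) = 25 - 19 = 6

6


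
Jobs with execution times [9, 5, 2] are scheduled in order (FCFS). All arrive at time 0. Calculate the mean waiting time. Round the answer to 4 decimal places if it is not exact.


FCFS order (as given): [9, 5, 2]
Waiting times:
  Job 1: wait = 0
  Job 2: wait = 9
  Job 3: wait = 14
Sum of waiting times = 23
Average waiting time = 23/3 = 7.6667

7.6667


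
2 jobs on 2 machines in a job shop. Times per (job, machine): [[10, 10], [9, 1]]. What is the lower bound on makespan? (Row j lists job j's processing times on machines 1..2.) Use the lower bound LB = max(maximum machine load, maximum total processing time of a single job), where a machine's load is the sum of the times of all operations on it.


Machine loads:
  Machine 1: 10 + 9 = 19
  Machine 2: 10 + 1 = 11
Max machine load = 19
Job totals:
  Job 1: 20
  Job 2: 10
Max job total = 20
Lower bound = max(19, 20) = 20

20


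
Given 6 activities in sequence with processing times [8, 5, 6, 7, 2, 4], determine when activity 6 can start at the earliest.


Activity 6 starts after activities 1 through 5 complete.
Predecessor durations: [8, 5, 6, 7, 2]
ES = 8 + 5 + 6 + 7 + 2 = 28

28


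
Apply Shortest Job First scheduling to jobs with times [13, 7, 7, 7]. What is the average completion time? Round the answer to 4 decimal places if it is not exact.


SJF order (ascending): [7, 7, 7, 13]
Completion times:
  Job 1: burst=7, C=7
  Job 2: burst=7, C=14
  Job 3: burst=7, C=21
  Job 4: burst=13, C=34
Average completion = 76/4 = 19.0

19.0


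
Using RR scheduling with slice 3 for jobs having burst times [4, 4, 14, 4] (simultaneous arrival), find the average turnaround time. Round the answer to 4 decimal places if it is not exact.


Time quantum = 3
Execution trace:
  J1 runs 3 units, time = 3
  J2 runs 3 units, time = 6
  J3 runs 3 units, time = 9
  J4 runs 3 units, time = 12
  J1 runs 1 units, time = 13
  J2 runs 1 units, time = 14
  J3 runs 3 units, time = 17
  J4 runs 1 units, time = 18
  J3 runs 3 units, time = 21
  J3 runs 3 units, time = 24
  J3 runs 2 units, time = 26
Finish times: [13, 14, 26, 18]
Average turnaround = 71/4 = 17.75

17.75


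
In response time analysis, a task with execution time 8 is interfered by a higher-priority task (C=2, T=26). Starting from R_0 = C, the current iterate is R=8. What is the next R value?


R_next = C + ceil(R_prev / T_hp) * C_hp
ceil(8 / 26) = ceil(0.3077) = 1
Interference = 1 * 2 = 2
R_next = 8 + 2 = 10

10


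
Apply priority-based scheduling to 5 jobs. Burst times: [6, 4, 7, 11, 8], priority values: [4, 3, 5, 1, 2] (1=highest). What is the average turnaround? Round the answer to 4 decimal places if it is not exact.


Sort by priority (ascending = highest first):
Order: [(1, 11), (2, 8), (3, 4), (4, 6), (5, 7)]
Completion times:
  Priority 1, burst=11, C=11
  Priority 2, burst=8, C=19
  Priority 3, burst=4, C=23
  Priority 4, burst=6, C=29
  Priority 5, burst=7, C=36
Average turnaround = 118/5 = 23.6

23.6


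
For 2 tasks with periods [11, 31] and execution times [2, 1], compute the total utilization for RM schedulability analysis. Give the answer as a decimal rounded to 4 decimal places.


Compute individual utilizations (exact fractions):
  Task 1: C/T = 2/11 (approx. 0.1818)
  Task 2: C/T = 1/31 (approx. 0.0323)
Total utilization U = 2/11 + 1/31 = 73/341
Rounded to 4 decimal places: U = 0.2141
RM (Liu & Layland) bound for 2 tasks = 0.828427; compare with U = 73/341 (approx. 0.214076)
U <= bound, so schedulable by RM sufficient condition.

0.2141


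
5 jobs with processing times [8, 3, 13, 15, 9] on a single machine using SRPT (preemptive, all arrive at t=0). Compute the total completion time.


Since all jobs arrive at t=0, SRPT equals SPT ordering.
SPT order: [3, 8, 9, 13, 15]
Completion times:
  Job 1: p=3, C=3
  Job 2: p=8, C=11
  Job 3: p=9, C=20
  Job 4: p=13, C=33
  Job 5: p=15, C=48
Total completion time = 3 + 11 + 20 + 33 + 48 = 115

115


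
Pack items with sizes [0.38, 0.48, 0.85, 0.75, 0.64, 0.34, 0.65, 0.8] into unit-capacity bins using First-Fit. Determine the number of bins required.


Place items sequentially using First-Fit:
  Item 0.38 -> new Bin 1
  Item 0.48 -> Bin 1 (now 0.86)
  Item 0.85 -> new Bin 2
  Item 0.75 -> new Bin 3
  Item 0.64 -> new Bin 4
  Item 0.34 -> Bin 4 (now 0.98)
  Item 0.65 -> new Bin 5
  Item 0.8 -> new Bin 6
Total bins used = 6

6


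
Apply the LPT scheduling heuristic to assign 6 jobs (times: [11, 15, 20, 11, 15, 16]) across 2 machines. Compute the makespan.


Sort jobs in decreasing order (LPT): [20, 16, 15, 15, 11, 11]
Assign each job to the least loaded machine:
  Machine 1: jobs [20, 15, 11], load = 46
  Machine 2: jobs [16, 15, 11], load = 42
Makespan = max load = 46

46


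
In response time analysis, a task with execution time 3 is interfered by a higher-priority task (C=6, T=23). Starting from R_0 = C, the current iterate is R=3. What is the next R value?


R_next = C + ceil(R_prev / T_hp) * C_hp
ceil(3 / 23) = ceil(0.1304) = 1
Interference = 1 * 6 = 6
R_next = 3 + 6 = 9

9


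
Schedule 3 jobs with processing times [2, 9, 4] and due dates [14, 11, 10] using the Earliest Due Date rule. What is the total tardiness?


Sort by due date (EDD order): [(4, 10), (9, 11), (2, 14)]
Compute completion times and tardiness:
  Job 1: p=4, d=10, C=4, tardiness=max(0,4-10)=0
  Job 2: p=9, d=11, C=13, tardiness=max(0,13-11)=2
  Job 3: p=2, d=14, C=15, tardiness=max(0,15-14)=1
Total tardiness = 3

3


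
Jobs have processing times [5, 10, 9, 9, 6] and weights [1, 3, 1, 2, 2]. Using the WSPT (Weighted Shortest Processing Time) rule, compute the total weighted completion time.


Compute p/w ratios and sort ascending (WSPT): [(6, 2), (10, 3), (9, 2), (5, 1), (9, 1)]
Compute weighted completion times:
  Job (p=6,w=2): C=6, w*C=2*6=12
  Job (p=10,w=3): C=16, w*C=3*16=48
  Job (p=9,w=2): C=25, w*C=2*25=50
  Job (p=5,w=1): C=30, w*C=1*30=30
  Job (p=9,w=1): C=39, w*C=1*39=39
Total weighted completion time = 179

179


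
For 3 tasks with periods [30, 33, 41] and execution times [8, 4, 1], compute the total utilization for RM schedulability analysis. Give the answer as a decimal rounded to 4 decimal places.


Compute individual utilizations (exact fractions):
  Task 1: C/T = 8/30 = 4/15 (approx. 0.2667)
  Task 2: C/T = 4/33 (approx. 0.1212)
  Task 3: C/T = 1/41 (approx. 0.0244)
Total utilization U = 4/15 + 4/33 + 1/41 = 2789/6765
Rounded to 4 decimal places: U = 0.4123
RM (Liu & Layland) bound for 3 tasks = 0.779763; compare with U = 2789/6765 (approx. 0.412269)
U <= bound, so schedulable by RM sufficient condition.

0.4123


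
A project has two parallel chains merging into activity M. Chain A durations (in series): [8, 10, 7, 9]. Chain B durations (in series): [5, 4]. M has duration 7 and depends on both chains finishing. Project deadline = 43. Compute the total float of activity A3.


Forward pass: ES(A3) = sum of predecessors on chain A = 18
EF = ES + duration = 18 + 7 = 25
Backward pass: LF(M) = deadline = 43; LS(M) = 43 - 7 = 36
LF(A3) = LS(M) - sum(successors on chain A) = 36 - 9 = 27
LS = LF - duration = 27 - 7 = 20
Total float = LS - ES = 20 - 18 = 2

2


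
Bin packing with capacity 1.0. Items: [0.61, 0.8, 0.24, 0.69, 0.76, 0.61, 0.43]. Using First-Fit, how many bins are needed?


Place items sequentially using First-Fit:
  Item 0.61 -> new Bin 1
  Item 0.8 -> new Bin 2
  Item 0.24 -> Bin 1 (now 0.85)
  Item 0.69 -> new Bin 3
  Item 0.76 -> new Bin 4
  Item 0.61 -> new Bin 5
  Item 0.43 -> new Bin 6
Total bins used = 6

6


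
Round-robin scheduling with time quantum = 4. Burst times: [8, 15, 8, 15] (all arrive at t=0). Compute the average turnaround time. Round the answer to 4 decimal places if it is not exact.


Time quantum = 4
Execution trace:
  J1 runs 4 units, time = 4
  J2 runs 4 units, time = 8
  J3 runs 4 units, time = 12
  J4 runs 4 units, time = 16
  J1 runs 4 units, time = 20
  J2 runs 4 units, time = 24
  J3 runs 4 units, time = 28
  J4 runs 4 units, time = 32
  J2 runs 4 units, time = 36
  J4 runs 4 units, time = 40
  J2 runs 3 units, time = 43
  J4 runs 3 units, time = 46
Finish times: [20, 43, 28, 46]
Average turnaround = 137/4 = 34.25

34.25


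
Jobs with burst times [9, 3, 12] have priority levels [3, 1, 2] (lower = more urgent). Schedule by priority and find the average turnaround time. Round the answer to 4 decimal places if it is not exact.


Sort by priority (ascending = highest first):
Order: [(1, 3), (2, 12), (3, 9)]
Completion times:
  Priority 1, burst=3, C=3
  Priority 2, burst=12, C=15
  Priority 3, burst=9, C=24
Average turnaround = 42/3 = 14.0

14.0


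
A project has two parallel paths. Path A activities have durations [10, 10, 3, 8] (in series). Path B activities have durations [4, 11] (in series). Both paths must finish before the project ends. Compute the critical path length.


Path A total = 10 + 10 + 3 + 8 = 31
Path B total = 4 + 11 = 15
Critical path = longest path = max(31, 15) = 31

31


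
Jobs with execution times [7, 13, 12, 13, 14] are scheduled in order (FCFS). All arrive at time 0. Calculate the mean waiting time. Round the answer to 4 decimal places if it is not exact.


FCFS order (as given): [7, 13, 12, 13, 14]
Waiting times:
  Job 1: wait = 0
  Job 2: wait = 7
  Job 3: wait = 20
  Job 4: wait = 32
  Job 5: wait = 45
Sum of waiting times = 104
Average waiting time = 104/5 = 20.8

20.8


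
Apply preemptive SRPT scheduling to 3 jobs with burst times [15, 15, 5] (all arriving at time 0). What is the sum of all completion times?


Since all jobs arrive at t=0, SRPT equals SPT ordering.
SPT order: [5, 15, 15]
Completion times:
  Job 1: p=5, C=5
  Job 2: p=15, C=20
  Job 3: p=15, C=35
Total completion time = 5 + 20 + 35 = 60

60


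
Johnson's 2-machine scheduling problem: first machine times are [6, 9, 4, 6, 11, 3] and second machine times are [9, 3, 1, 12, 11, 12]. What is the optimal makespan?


Apply Johnson's rule:
  Group 1 (a <= b): [(6, 3, 12), (1, 6, 9), (4, 6, 12), (5, 11, 11)]
  Group 2 (a > b): [(2, 9, 3), (3, 4, 1)]
Optimal job order: [6, 1, 4, 5, 2, 3]
Schedule:
  Job 6: M1 done at 3, M2 done at 15
  Job 1: M1 done at 9, M2 done at 24
  Job 4: M1 done at 15, M2 done at 36
  Job 5: M1 done at 26, M2 done at 47
  Job 2: M1 done at 35, M2 done at 50
  Job 3: M1 done at 39, M2 done at 51
Makespan = 51

51


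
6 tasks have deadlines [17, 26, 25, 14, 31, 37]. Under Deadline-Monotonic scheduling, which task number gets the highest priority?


Sort tasks by relative deadline (ascending):
  Task 4: deadline = 14
  Task 1: deadline = 17
  Task 3: deadline = 25
  Task 2: deadline = 26
  Task 5: deadline = 31
  Task 6: deadline = 37
Priority order (highest first): [4, 1, 3, 2, 5, 6]
Highest priority task = 4

4


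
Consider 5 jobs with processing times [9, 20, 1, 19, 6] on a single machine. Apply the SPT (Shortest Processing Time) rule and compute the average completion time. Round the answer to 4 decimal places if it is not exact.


Sort jobs by processing time (SPT order): [1, 6, 9, 19, 20]
Compute completion times sequentially:
  Job 1: processing = 1, completes at 1
  Job 2: processing = 6, completes at 7
  Job 3: processing = 9, completes at 16
  Job 4: processing = 19, completes at 35
  Job 5: processing = 20, completes at 55
Sum of completion times = 114
Average completion time = 114/5 = 22.8

22.8


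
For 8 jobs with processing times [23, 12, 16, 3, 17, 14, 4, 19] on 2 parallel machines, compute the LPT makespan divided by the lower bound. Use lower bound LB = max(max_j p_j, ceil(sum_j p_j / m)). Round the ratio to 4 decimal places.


LPT order: [23, 19, 17, 16, 14, 12, 4, 3]
Machine loads after assignment: [54, 54]
LPT makespan = 54
Lower bound = max(max_job, ceil(total/2)) = max(23, 54) = 54
Ratio = 54 / 54 = 1.0

1.0


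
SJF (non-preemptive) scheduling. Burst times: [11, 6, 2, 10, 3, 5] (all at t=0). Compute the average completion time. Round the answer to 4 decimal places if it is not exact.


SJF order (ascending): [2, 3, 5, 6, 10, 11]
Completion times:
  Job 1: burst=2, C=2
  Job 2: burst=3, C=5
  Job 3: burst=5, C=10
  Job 4: burst=6, C=16
  Job 5: burst=10, C=26
  Job 6: burst=11, C=37
Average completion = 96/6 = 16.0

16.0


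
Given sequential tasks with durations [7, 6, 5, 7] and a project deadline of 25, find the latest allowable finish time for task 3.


LF(activity 3) = deadline - sum of successor durations
Successors: activities 4 through 4 with durations [7]
Sum of successor durations = 7
LF = 25 - 7 = 18

18


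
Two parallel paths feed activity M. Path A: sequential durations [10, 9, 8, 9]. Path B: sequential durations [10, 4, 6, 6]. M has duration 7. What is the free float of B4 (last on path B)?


ES(B4) = sum of predecessors on chain B = 20
EF(B4) = ES + duration = 20 + 6 = 26
Successor of B4 is M. ES(M) = max(sum(A), sum(B)) = max(36, 26) = 36
Free float = ES(successor) - EF(current) = 36 - 26 = 10

10


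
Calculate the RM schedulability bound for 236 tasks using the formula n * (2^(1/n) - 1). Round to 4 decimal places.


Compute 2^(1/236) = 1.0029413817
Subtract 1: 1.0029413817 - 1 = 0.0029413817
Multiply by n: 236 * 0.0029413817 = 0.6941660812
Round to 4 dp: 0.6942

0.6942


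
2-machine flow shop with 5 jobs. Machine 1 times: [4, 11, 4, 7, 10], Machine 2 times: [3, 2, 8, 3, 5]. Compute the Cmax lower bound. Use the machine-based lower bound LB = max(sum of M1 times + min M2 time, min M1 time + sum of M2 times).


LB1 = sum(M1 times) + min(M2 times) = 36 + 2 = 38
LB2 = min(M1 times) + sum(M2 times) = 4 + 21 = 25
Lower bound = max(LB1, LB2) = max(38, 25) = 38

38


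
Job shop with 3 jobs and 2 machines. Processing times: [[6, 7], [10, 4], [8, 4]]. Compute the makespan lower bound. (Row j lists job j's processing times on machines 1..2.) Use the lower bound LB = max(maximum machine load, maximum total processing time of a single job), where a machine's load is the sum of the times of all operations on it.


Machine loads:
  Machine 1: 6 + 10 + 8 = 24
  Machine 2: 7 + 4 + 4 = 15
Max machine load = 24
Job totals:
  Job 1: 13
  Job 2: 14
  Job 3: 12
Max job total = 14
Lower bound = max(24, 14) = 24

24


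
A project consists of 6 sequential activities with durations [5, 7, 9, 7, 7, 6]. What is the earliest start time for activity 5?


Activity 5 starts after activities 1 through 4 complete.
Predecessor durations: [5, 7, 9, 7]
ES = 5 + 7 + 9 + 7 = 28

28


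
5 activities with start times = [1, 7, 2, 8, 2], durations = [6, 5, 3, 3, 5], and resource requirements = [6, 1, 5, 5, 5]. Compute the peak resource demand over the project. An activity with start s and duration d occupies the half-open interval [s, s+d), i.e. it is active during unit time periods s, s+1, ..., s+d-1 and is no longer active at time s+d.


Each activity i is active on [start_i, start_i + duration_i).
Compute total resource usage per time slot:
  t=0: active resources = [], total = 0
  t=1: active resources = [6], total = 6
  t=2: active resources = [6, 5, 5], total = 16
  t=3: active resources = [6, 5, 5], total = 16
  t=4: active resources = [6, 5, 5], total = 16
  t=5: active resources = [6, 5], total = 11
  t=6: active resources = [6, 5], total = 11
  t=7: active resources = [1], total = 1
  t=8: active resources = [1, 5], total = 6
  t=9: active resources = [1, 5], total = 6
  t=10: active resources = [1, 5], total = 6
  t=11: active resources = [1], total = 1
Peak resource demand = 16

16


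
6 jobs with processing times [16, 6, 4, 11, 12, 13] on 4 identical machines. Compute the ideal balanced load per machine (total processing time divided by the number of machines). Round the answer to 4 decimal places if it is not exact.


Total processing time = 16 + 6 + 4 + 11 + 12 + 13 = 62
Number of machines = 4
Ideal balanced load = 62 / 4 = 15.5

15.5


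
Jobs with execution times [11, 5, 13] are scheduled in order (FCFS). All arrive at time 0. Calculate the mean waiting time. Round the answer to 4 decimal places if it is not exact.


FCFS order (as given): [11, 5, 13]
Waiting times:
  Job 1: wait = 0
  Job 2: wait = 11
  Job 3: wait = 16
Sum of waiting times = 27
Average waiting time = 27/3 = 9.0

9.0


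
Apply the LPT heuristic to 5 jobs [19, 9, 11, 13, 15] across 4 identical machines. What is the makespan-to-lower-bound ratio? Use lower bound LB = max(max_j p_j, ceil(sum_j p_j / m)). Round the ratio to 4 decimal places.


LPT order: [19, 15, 13, 11, 9]
Machine loads after assignment: [19, 15, 13, 20]
LPT makespan = 20
Lower bound = max(max_job, ceil(total/4)) = max(19, 17) = 19
Ratio = 20 / 19 = 1.0526

1.0526


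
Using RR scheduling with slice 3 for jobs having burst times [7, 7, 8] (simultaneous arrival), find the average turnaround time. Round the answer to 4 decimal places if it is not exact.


Time quantum = 3
Execution trace:
  J1 runs 3 units, time = 3
  J2 runs 3 units, time = 6
  J3 runs 3 units, time = 9
  J1 runs 3 units, time = 12
  J2 runs 3 units, time = 15
  J3 runs 3 units, time = 18
  J1 runs 1 units, time = 19
  J2 runs 1 units, time = 20
  J3 runs 2 units, time = 22
Finish times: [19, 20, 22]
Average turnaround = 61/3 = 20.3333

20.3333


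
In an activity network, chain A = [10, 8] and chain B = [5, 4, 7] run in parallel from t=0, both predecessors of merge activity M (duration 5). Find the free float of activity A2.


ES(A2) = sum of predecessors on chain A = 10
EF(A2) = ES + duration = 10 + 8 = 18
Successor of A2 is M. ES(M) = max(sum(A), sum(B)) = max(18, 16) = 18
Free float = ES(successor) - EF(current) = 18 - 18 = 0

0


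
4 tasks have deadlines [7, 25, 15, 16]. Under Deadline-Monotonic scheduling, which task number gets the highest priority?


Sort tasks by relative deadline (ascending):
  Task 1: deadline = 7
  Task 3: deadline = 15
  Task 4: deadline = 16
  Task 2: deadline = 25
Priority order (highest first): [1, 3, 4, 2]
Highest priority task = 1

1


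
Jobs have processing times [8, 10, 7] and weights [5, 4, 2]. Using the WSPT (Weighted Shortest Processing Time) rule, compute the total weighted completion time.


Compute p/w ratios and sort ascending (WSPT): [(8, 5), (10, 4), (7, 2)]
Compute weighted completion times:
  Job (p=8,w=5): C=8, w*C=5*8=40
  Job (p=10,w=4): C=18, w*C=4*18=72
  Job (p=7,w=2): C=25, w*C=2*25=50
Total weighted completion time = 162

162


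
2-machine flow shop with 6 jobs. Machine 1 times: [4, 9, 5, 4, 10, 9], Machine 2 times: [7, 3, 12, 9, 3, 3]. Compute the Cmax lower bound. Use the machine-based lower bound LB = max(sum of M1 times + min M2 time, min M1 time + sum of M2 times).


LB1 = sum(M1 times) + min(M2 times) = 41 + 3 = 44
LB2 = min(M1 times) + sum(M2 times) = 4 + 37 = 41
Lower bound = max(LB1, LB2) = max(44, 41) = 44

44


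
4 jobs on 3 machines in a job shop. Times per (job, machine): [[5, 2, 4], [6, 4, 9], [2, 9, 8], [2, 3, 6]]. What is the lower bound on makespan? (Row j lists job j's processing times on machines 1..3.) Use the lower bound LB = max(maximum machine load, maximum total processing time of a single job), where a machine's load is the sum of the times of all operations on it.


Machine loads:
  Machine 1: 5 + 6 + 2 + 2 = 15
  Machine 2: 2 + 4 + 9 + 3 = 18
  Machine 3: 4 + 9 + 8 + 6 = 27
Max machine load = 27
Job totals:
  Job 1: 11
  Job 2: 19
  Job 3: 19
  Job 4: 11
Max job total = 19
Lower bound = max(27, 19) = 27

27


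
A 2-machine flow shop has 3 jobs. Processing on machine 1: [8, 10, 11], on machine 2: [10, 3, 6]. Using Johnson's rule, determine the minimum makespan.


Apply Johnson's rule:
  Group 1 (a <= b): [(1, 8, 10)]
  Group 2 (a > b): [(3, 11, 6), (2, 10, 3)]
Optimal job order: [1, 3, 2]
Schedule:
  Job 1: M1 done at 8, M2 done at 18
  Job 3: M1 done at 19, M2 done at 25
  Job 2: M1 done at 29, M2 done at 32
Makespan = 32

32


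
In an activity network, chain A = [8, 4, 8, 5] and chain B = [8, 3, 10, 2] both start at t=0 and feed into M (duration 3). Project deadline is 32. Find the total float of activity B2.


Forward pass: ES(B2) = sum of predecessors on chain B = 8
EF = ES + duration = 8 + 3 = 11
Backward pass: LF(M) = deadline = 32; LS(M) = 32 - 3 = 29
LF(B2) = LS(M) - sum(successors on chain B) = 29 - 12 = 17
LS = LF - duration = 17 - 3 = 14
Total float = LS - ES = 14 - 8 = 6

6


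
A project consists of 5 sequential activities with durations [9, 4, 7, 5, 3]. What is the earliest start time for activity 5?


Activity 5 starts after activities 1 through 4 complete.
Predecessor durations: [9, 4, 7, 5]
ES = 9 + 4 + 7 + 5 = 25

25


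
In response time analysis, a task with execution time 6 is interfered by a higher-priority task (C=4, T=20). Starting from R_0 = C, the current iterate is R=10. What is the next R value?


R_next = C + ceil(R_prev / T_hp) * C_hp
ceil(10 / 20) = ceil(0.5) = 1
Interference = 1 * 4 = 4
R_next = 6 + 4 = 10
R_next = R_prev, so the iteration has converged (response time = 10).

10


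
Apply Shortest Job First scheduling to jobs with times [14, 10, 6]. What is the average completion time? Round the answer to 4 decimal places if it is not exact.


SJF order (ascending): [6, 10, 14]
Completion times:
  Job 1: burst=6, C=6
  Job 2: burst=10, C=16
  Job 3: burst=14, C=30
Average completion = 52/3 = 17.3333

17.3333


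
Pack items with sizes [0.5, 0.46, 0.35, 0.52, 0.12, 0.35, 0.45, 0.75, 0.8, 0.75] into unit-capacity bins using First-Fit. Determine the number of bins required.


Place items sequentially using First-Fit:
  Item 0.5 -> new Bin 1
  Item 0.46 -> Bin 1 (now 0.96)
  Item 0.35 -> new Bin 2
  Item 0.52 -> Bin 2 (now 0.87)
  Item 0.12 -> Bin 2 (now 0.99)
  Item 0.35 -> new Bin 3
  Item 0.45 -> Bin 3 (now 0.8)
  Item 0.75 -> new Bin 4
  Item 0.8 -> new Bin 5
  Item 0.75 -> new Bin 6
Total bins used = 6

6


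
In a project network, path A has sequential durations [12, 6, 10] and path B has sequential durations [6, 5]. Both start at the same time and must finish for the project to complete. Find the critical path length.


Path A total = 12 + 6 + 10 = 28
Path B total = 6 + 5 = 11
Critical path = longest path = max(28, 11) = 28

28


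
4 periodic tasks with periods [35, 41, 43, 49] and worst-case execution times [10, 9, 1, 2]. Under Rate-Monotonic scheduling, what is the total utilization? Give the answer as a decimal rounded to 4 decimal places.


Compute individual utilizations (exact fractions):
  Task 1: C/T = 10/35 = 2/7 (approx. 0.2857)
  Task 2: C/T = 9/41 (approx. 0.2195)
  Task 3: C/T = 1/43 (approx. 0.0233)
  Task 4: C/T = 2/49 (approx. 0.0408)
Total utilization U = 2/7 + 9/41 + 1/43 + 2/49 = 49180/86387
Rounded to 4 decimal places: U = 0.5693
RM (Liu & Layland) bound for 4 tasks = 0.756828; compare with U = 49180/86387 (approx. 0.569299)
U <= bound, so schedulable by RM sufficient condition.

0.5693


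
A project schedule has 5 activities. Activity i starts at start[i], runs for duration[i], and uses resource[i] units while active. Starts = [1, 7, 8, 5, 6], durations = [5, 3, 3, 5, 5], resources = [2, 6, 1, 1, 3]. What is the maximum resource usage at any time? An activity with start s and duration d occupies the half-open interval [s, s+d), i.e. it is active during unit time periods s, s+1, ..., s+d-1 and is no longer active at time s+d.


Each activity i is active on [start_i, start_i + duration_i).
Compute total resource usage per time slot:
  t=0: active resources = [], total = 0
  t=1: active resources = [2], total = 2
  t=2: active resources = [2], total = 2
  t=3: active resources = [2], total = 2
  t=4: active resources = [2], total = 2
  t=5: active resources = [2, 1], total = 3
  t=6: active resources = [1, 3], total = 4
  t=7: active resources = [6, 1, 3], total = 10
  t=8: active resources = [6, 1, 1, 3], total = 11
  t=9: active resources = [6, 1, 1, 3], total = 11
  t=10: active resources = [1, 3], total = 4
Peak resource demand = 11

11


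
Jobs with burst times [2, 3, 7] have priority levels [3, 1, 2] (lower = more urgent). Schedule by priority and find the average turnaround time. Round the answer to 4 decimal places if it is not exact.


Sort by priority (ascending = highest first):
Order: [(1, 3), (2, 7), (3, 2)]
Completion times:
  Priority 1, burst=3, C=3
  Priority 2, burst=7, C=10
  Priority 3, burst=2, C=12
Average turnaround = 25/3 = 8.3333

8.3333


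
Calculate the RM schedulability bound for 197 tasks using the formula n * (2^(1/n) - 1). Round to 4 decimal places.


Compute 2^(1/197) = 1.0035247108
Subtract 1: 1.0035247108 - 1 = 0.0035247108
Multiply by n: 197 * 0.0035247108 = 0.6943680276
Round to 4 dp: 0.6944

0.6944


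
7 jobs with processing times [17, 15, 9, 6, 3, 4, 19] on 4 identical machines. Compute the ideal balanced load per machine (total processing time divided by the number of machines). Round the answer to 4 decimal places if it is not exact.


Total processing time = 17 + 15 + 9 + 6 + 3 + 4 + 19 = 73
Number of machines = 4
Ideal balanced load = 73 / 4 = 18.25

18.25


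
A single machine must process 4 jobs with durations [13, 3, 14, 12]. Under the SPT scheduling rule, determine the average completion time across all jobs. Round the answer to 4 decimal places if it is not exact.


Sort jobs by processing time (SPT order): [3, 12, 13, 14]
Compute completion times sequentially:
  Job 1: processing = 3, completes at 3
  Job 2: processing = 12, completes at 15
  Job 3: processing = 13, completes at 28
  Job 4: processing = 14, completes at 42
Sum of completion times = 88
Average completion time = 88/4 = 22.0

22.0


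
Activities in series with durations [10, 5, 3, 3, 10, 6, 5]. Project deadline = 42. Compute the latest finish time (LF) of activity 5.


LF(activity 5) = deadline - sum of successor durations
Successors: activities 6 through 7 with durations [6, 5]
Sum of successor durations = 11
LF = 42 - 11 = 31

31


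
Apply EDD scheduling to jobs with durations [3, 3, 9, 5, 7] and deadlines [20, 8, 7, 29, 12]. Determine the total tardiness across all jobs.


Sort by due date (EDD order): [(9, 7), (3, 8), (7, 12), (3, 20), (5, 29)]
Compute completion times and tardiness:
  Job 1: p=9, d=7, C=9, tardiness=max(0,9-7)=2
  Job 2: p=3, d=8, C=12, tardiness=max(0,12-8)=4
  Job 3: p=7, d=12, C=19, tardiness=max(0,19-12)=7
  Job 4: p=3, d=20, C=22, tardiness=max(0,22-20)=2
  Job 5: p=5, d=29, C=27, tardiness=max(0,27-29)=0
Total tardiness = 15

15


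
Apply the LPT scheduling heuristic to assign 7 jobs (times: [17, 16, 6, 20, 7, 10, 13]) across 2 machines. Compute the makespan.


Sort jobs in decreasing order (LPT): [20, 17, 16, 13, 10, 7, 6]
Assign each job to the least loaded machine:
  Machine 1: jobs [20, 13, 10], load = 43
  Machine 2: jobs [17, 16, 7, 6], load = 46
Makespan = max load = 46

46


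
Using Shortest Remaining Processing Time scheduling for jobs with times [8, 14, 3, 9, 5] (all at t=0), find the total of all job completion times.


Since all jobs arrive at t=0, SRPT equals SPT ordering.
SPT order: [3, 5, 8, 9, 14]
Completion times:
  Job 1: p=3, C=3
  Job 2: p=5, C=8
  Job 3: p=8, C=16
  Job 4: p=9, C=25
  Job 5: p=14, C=39
Total completion time = 3 + 8 + 16 + 25 + 39 = 91

91


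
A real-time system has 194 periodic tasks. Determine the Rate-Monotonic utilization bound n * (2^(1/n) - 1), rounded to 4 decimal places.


Compute 2^(1/194) = 1.0035793141
Subtract 1: 1.0035793141 - 1 = 0.0035793141
Multiply by n: 194 * 0.0035793141 = 0.6943869354
Round to 4 dp: 0.6944

0.6944


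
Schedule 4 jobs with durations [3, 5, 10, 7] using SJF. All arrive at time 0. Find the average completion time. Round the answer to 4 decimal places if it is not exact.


SJF order (ascending): [3, 5, 7, 10]
Completion times:
  Job 1: burst=3, C=3
  Job 2: burst=5, C=8
  Job 3: burst=7, C=15
  Job 4: burst=10, C=25
Average completion = 51/4 = 12.75

12.75


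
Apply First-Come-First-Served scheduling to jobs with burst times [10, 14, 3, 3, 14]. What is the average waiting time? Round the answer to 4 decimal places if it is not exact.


FCFS order (as given): [10, 14, 3, 3, 14]
Waiting times:
  Job 1: wait = 0
  Job 2: wait = 10
  Job 3: wait = 24
  Job 4: wait = 27
  Job 5: wait = 30
Sum of waiting times = 91
Average waiting time = 91/5 = 18.2

18.2


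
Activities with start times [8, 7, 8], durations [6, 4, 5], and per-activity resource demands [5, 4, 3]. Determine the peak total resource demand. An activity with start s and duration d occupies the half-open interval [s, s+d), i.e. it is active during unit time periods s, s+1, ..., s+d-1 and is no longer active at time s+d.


Each activity i is active on [start_i, start_i + duration_i).
Compute total resource usage per time slot:
  t=0: active resources = [], total = 0
  t=1: active resources = [], total = 0
  t=2: active resources = [], total = 0
  t=3: active resources = [], total = 0
  t=4: active resources = [], total = 0
  t=5: active resources = [], total = 0
  t=6: active resources = [], total = 0
  t=7: active resources = [4], total = 4
  t=8: active resources = [5, 4, 3], total = 12
  t=9: active resources = [5, 4, 3], total = 12
  t=10: active resources = [5, 4, 3], total = 12
  t=11: active resources = [5, 3], total = 8
  t=12: active resources = [5, 3], total = 8
  t=13: active resources = [5], total = 5
Peak resource demand = 12

12


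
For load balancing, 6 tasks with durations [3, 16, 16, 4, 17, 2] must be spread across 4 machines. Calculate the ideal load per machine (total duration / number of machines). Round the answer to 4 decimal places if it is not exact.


Total processing time = 3 + 16 + 16 + 4 + 17 + 2 = 58
Number of machines = 4
Ideal balanced load = 58 / 4 = 14.5

14.5


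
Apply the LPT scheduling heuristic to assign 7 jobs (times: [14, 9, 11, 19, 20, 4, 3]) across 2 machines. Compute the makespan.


Sort jobs in decreasing order (LPT): [20, 19, 14, 11, 9, 4, 3]
Assign each job to the least loaded machine:
  Machine 1: jobs [20, 11, 9], load = 40
  Machine 2: jobs [19, 14, 4, 3], load = 40
Makespan = max load = 40

40


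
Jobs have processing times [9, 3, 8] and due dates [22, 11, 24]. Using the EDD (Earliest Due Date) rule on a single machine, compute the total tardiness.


Sort by due date (EDD order): [(3, 11), (9, 22), (8, 24)]
Compute completion times and tardiness:
  Job 1: p=3, d=11, C=3, tardiness=max(0,3-11)=0
  Job 2: p=9, d=22, C=12, tardiness=max(0,12-22)=0
  Job 3: p=8, d=24, C=20, tardiness=max(0,20-24)=0
Total tardiness = 0

0


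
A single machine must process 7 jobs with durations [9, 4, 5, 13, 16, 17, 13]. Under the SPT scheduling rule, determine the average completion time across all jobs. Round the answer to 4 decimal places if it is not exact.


Sort jobs by processing time (SPT order): [4, 5, 9, 13, 13, 16, 17]
Compute completion times sequentially:
  Job 1: processing = 4, completes at 4
  Job 2: processing = 5, completes at 9
  Job 3: processing = 9, completes at 18
  Job 4: processing = 13, completes at 31
  Job 5: processing = 13, completes at 44
  Job 6: processing = 16, completes at 60
  Job 7: processing = 17, completes at 77
Sum of completion times = 243
Average completion time = 243/7 = 34.7143

34.7143


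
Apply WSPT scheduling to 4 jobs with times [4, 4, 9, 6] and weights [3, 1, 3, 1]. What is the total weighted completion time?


Compute p/w ratios and sort ascending (WSPT): [(4, 3), (9, 3), (4, 1), (6, 1)]
Compute weighted completion times:
  Job (p=4,w=3): C=4, w*C=3*4=12
  Job (p=9,w=3): C=13, w*C=3*13=39
  Job (p=4,w=1): C=17, w*C=1*17=17
  Job (p=6,w=1): C=23, w*C=1*23=23
Total weighted completion time = 91

91


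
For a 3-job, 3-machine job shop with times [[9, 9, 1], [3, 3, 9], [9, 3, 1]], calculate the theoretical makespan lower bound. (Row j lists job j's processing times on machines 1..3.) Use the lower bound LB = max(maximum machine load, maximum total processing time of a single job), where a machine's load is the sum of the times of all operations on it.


Machine loads:
  Machine 1: 9 + 3 + 9 = 21
  Machine 2: 9 + 3 + 3 = 15
  Machine 3: 1 + 9 + 1 = 11
Max machine load = 21
Job totals:
  Job 1: 19
  Job 2: 15
  Job 3: 13
Max job total = 19
Lower bound = max(21, 19) = 21

21


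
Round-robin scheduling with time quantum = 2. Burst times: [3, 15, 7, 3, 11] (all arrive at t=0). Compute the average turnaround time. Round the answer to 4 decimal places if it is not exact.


Time quantum = 2
Execution trace:
  J1 runs 2 units, time = 2
  J2 runs 2 units, time = 4
  J3 runs 2 units, time = 6
  J4 runs 2 units, time = 8
  J5 runs 2 units, time = 10
  J1 runs 1 units, time = 11
  J2 runs 2 units, time = 13
  J3 runs 2 units, time = 15
  J4 runs 1 units, time = 16
  J5 runs 2 units, time = 18
  J2 runs 2 units, time = 20
  J3 runs 2 units, time = 22
  J5 runs 2 units, time = 24
  J2 runs 2 units, time = 26
  J3 runs 1 units, time = 27
  J5 runs 2 units, time = 29
  J2 runs 2 units, time = 31
  J5 runs 2 units, time = 33
  J2 runs 2 units, time = 35
  J5 runs 1 units, time = 36
  J2 runs 2 units, time = 38
  J2 runs 1 units, time = 39
Finish times: [11, 39, 27, 16, 36]
Average turnaround = 129/5 = 25.8

25.8


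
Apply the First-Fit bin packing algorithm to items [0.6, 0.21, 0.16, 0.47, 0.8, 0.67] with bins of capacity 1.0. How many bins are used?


Place items sequentially using First-Fit:
  Item 0.6 -> new Bin 1
  Item 0.21 -> Bin 1 (now 0.81)
  Item 0.16 -> Bin 1 (now 0.97)
  Item 0.47 -> new Bin 2
  Item 0.8 -> new Bin 3
  Item 0.67 -> new Bin 4
Total bins used = 4

4
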